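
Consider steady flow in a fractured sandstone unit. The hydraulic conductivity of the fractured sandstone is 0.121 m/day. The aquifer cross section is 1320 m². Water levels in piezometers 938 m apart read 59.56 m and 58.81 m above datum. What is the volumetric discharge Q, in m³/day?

Hydraulic gradient i = (59.56 − 58.81) / 938 = 0.75 / 938 = 0.0007996.
Darcy's law: Q = K · A · i = 0.1210 × 1320 × 0.0007996 = 0.1277 m³/day.

0.128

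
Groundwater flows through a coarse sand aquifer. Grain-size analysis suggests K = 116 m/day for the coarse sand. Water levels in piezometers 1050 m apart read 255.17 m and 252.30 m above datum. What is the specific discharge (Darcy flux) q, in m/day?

0.317

Hydraulic gradient i = (255.17 − 252.30) / 1050 = 2.87 / 1050 = 0.002733.
Specific discharge q = K · i = 116.0 × 0.002733 = 0.3171 m/day.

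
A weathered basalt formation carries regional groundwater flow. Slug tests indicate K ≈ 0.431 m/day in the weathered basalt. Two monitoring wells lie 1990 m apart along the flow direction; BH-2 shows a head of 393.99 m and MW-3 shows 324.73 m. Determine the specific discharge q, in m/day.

Hydraulic gradient i = (393.99 − 324.73) / 1990 = 69.26 / 1990 = 0.03480.
Specific discharge q = K · i = 0.4310 × 0.03480 = 0.01500 m/day.

0.0150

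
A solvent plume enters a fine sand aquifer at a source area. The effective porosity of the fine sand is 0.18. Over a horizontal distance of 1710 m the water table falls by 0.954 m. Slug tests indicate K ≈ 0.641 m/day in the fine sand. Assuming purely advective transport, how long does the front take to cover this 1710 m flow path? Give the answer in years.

Hydraulic gradient i = Δh / L = 0.954 / 1710 = 0.0005579.
Darcy flux q = K · i = 0.6410 × 0.0005579 = 0.0003576 m/day.
Seepage velocity v = q / n_e = 0.0003576 / 0.18 = 0.001987 m/day.
Travel time t = L / v = 1710 / 0.001987 = 8.607e+05 days = 2357 years.

2360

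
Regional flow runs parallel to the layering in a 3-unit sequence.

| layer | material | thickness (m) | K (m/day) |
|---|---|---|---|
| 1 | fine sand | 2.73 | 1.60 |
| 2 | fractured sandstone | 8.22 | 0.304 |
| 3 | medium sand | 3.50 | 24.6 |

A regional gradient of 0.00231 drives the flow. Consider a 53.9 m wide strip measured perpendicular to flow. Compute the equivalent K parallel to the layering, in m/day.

6.43

Flow is parallel to layering, so each bed carries its own Darcy discharge and the transmissivities add.
Σ(K_i·b_i) = 1.60×2.73 + 0.304×8.22 + 24.6×3.50 = 92.97 m²/day.
Total thickness b = 14.45 m, so K_eq = Σ(K_i·b_i)/b = 6.434 m/day.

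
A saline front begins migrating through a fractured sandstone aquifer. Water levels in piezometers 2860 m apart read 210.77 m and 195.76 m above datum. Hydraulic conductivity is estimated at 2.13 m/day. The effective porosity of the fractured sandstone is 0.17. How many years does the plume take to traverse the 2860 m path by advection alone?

119

Hydraulic gradient i = (210.77 − 195.76) / 2860 = 15.01 / 2860 = 0.005248.
Darcy flux q = K · i = 2.130 × 0.005248 = 0.01118 m/day.
Seepage velocity v = q / n_e = 0.01118 / 0.17 = 0.06576 m/day.
Travel time t = L / v = 2860 / 0.06576 = 43493 days = 119.1 years.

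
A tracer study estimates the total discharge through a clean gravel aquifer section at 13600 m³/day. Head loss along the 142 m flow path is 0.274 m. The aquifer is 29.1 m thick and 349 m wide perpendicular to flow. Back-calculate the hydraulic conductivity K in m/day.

Cross-sectional area A = 349 × 29.1 = 10156 m².
Hydraulic gradient i = Δh / L = 0.274 / 142 = 0.001930.
From Q = K·A·i, K = Q / (A·i) = 13600 / (10156 × 0.001930) = 694.0 m/day.

694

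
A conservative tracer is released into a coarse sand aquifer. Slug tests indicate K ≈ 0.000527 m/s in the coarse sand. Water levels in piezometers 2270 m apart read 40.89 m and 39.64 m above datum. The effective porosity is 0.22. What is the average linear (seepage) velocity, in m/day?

Convert K: 0.000527 m/s × 86400 = 45.53 m/day.
Hydraulic gradient i = (40.89 − 39.64) / 2270 = 1.25 / 2270 = 0.0005507.
Darcy flux q = K · i = 45.53 × 0.0005507 = 0.02507 m/day.
Seepage velocity v = q / n_e = 0.02507 / 0.22 = 0.1140 m/day.

0.114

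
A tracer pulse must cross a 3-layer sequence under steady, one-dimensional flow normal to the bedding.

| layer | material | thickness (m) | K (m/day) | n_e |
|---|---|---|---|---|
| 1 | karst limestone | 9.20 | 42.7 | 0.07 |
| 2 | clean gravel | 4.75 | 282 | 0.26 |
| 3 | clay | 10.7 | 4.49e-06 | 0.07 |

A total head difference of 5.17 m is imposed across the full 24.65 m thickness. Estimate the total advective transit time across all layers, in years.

3320

With flow normal to the layers, continuity requires the same specific discharge q through every layer.
Σ(b_i/K_i) = 9.20/42.7 + 4.75/282 + 10.7/4.49e-06 = 2.383e+06 d.
q = Δh / Σ(b_i/K_i) = 5.17 / 2.383e+06 = 2.169e-06 m/day.
In each layer the seepage velocity is v_i = q/n_i, so the layer transit time is t_i = b_i·n_i / q:
  layer 1 (karst limestone): t_1 = 9.20 × 0.07 / 2.169e-06 = 2.968e+05 d
  layer 2 (clean gravel): t_2 = 4.75 × 0.26 / 2.169e-06 = 5.693e+05 d
  layer 3 (clay): t_3 = 10.7 × 0.07 / 2.169e-06 = 3.452e+05 d
Total t = Σ t_i = 1.211e+06 days = 3317 years.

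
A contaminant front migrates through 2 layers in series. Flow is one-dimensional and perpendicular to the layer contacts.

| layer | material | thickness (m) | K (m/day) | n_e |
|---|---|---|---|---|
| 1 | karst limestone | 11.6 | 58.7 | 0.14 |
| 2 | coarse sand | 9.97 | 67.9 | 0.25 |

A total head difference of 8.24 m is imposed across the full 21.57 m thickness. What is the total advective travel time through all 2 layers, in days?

With flow normal to the layers, continuity requires the same specific discharge q through every layer.
Σ(b_i/K_i) = 11.6/58.7 + 9.97/67.9 = 0.3444 d.
q = Δh / Σ(b_i/K_i) = 8.24 / 0.3444 = 23.92 m/day.
In each layer the seepage velocity is v_i = q/n_i, so the layer transit time is t_i = b_i·n_i / q:
  layer 1 (karst limestone): t_1 = 11.6 × 0.14 / 23.92 = 0.06789 d
  layer 2 (coarse sand): t_2 = 9.97 × 0.25 / 23.92 = 0.1042 d
Total t = Σ t_i = 0.1721 days.

0.172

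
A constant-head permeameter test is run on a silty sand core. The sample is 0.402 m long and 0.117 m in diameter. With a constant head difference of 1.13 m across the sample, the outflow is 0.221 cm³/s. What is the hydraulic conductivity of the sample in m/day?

Cross-sectional area A = π·(d/2)² = π × (0.117/2)² = 0.01075 m².
Convert discharge: 0.221 cm³/s = 2.210e-07 m³/s.
Darcy's law rearranged: K = Q·L / (A·Δh) = 2.210e-07 × 0.402 / (0.01075 × 1.13) = 7.313e-06 m/s = 0.6318 m/day.

0.632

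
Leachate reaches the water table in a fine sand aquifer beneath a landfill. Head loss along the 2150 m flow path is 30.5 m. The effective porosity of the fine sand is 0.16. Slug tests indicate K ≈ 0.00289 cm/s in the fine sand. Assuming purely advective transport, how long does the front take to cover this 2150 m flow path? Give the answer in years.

26.6

Convert K: 0.00289 cm/s × 864 = 2.497 m/day.
Hydraulic gradient i = Δh / L = 30.5 / 2150 = 0.01419.
Darcy flux q = K · i = 2.497 × 0.01419 = 0.03542 m/day.
Seepage velocity v = q / n_e = 0.03542 / 0.16 = 0.2214 m/day.
Travel time t = L / v = 2150 / 0.2214 = 9711 days = 26.59 years.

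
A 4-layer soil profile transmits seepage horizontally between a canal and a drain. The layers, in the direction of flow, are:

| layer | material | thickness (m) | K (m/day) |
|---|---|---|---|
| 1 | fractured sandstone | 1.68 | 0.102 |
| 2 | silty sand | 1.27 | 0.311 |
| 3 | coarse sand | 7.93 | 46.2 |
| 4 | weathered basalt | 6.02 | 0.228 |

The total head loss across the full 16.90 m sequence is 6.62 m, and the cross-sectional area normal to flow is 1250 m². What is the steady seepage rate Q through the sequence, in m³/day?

176

Flow is perpendicular to layering, so the layers act in series and the equivalent K is the thickness-weighted harmonic mean.
Total thickness L = 1.68 + 1.27 + 7.93 + 6.02 = 16.90 m.
Σ(b_i/K_i) = 1.68/0.102 + 1.27/0.311 + 7.93/46.2 + 6.02/0.228 = 47.13 d.
K_eq = L / Σ(b_i/K_i) = 16.90 / 47.13 = 0.3586 m/day.
Q = K_eq · A · (Δh/L) = 0.3586 × 1250 × (6.62/16.90) = 175.6 m³/day.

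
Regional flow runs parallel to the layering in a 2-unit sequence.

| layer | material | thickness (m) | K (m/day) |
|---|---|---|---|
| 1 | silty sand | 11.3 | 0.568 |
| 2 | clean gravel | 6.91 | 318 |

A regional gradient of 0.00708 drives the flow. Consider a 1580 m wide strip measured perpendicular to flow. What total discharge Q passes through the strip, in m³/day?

24700

Flow is parallel to layering, so each bed carries its own Darcy discharge and the transmissivities add.
Σ(K_i·b_i) = 0.568×11.3 + 318×6.91 = 2204 m²/day.
Hydraulic gradient i = 0.00708.
Q = Σ(K_i·b_i) · W · i = 2204 × 1580 × 0.007080 = 24653 m³/day.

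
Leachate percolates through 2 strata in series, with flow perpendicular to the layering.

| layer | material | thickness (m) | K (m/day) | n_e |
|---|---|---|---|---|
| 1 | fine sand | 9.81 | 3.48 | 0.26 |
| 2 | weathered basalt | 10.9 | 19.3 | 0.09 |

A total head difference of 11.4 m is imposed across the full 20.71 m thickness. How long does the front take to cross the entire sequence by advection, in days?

1.05

With flow normal to the layers, continuity requires the same specific discharge q through every layer.
Σ(b_i/K_i) = 9.81/3.48 + 10.9/19.3 = 3.384 d.
q = Δh / Σ(b_i/K_i) = 11.4 / 3.384 = 3.369 m/day.
In each layer the seepage velocity is v_i = q/n_i, so the layer transit time is t_i = b_i·n_i / q:
  layer 1 (fine sand): t_1 = 9.81 × 0.26 / 3.369 = 0.7571 d
  layer 2 (weathered basalt): t_2 = 10.9 × 0.09 / 3.369 = 0.2912 d
Total t = Σ t_i = 1.048 days.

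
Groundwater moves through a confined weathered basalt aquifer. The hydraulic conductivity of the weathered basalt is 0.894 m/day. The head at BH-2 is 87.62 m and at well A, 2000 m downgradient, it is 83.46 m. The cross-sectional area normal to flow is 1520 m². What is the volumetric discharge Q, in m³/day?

Hydraulic gradient i = (87.62 − 83.46) / 2000 = 4.16 / 2000 = 0.002080.
Darcy's law: Q = K · A · i = 0.8940 × 1520 × 0.002080 = 2.826 m³/day.

2.83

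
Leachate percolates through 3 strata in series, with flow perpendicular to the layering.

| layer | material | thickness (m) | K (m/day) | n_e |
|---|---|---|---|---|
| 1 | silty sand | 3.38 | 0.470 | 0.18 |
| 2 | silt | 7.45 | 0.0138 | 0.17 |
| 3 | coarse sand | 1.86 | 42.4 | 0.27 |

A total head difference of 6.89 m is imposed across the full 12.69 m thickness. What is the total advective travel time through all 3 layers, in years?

With flow normal to the layers, continuity requires the same specific discharge q through every layer.
Σ(b_i/K_i) = 3.38/0.470 + 7.45/0.0138 + 1.86/42.4 = 547.1 d.
q = Δh / Σ(b_i/K_i) = 6.89 / 547.1 = 0.01259 m/day.
In each layer the seepage velocity is v_i = q/n_i, so the layer transit time is t_i = b_i·n_i / q:
  layer 1 (silty sand): t_1 = 3.38 × 0.18 / 0.01259 = 48.31 d
  layer 2 (silt): t_2 = 7.45 × 0.17 / 0.01259 = 100.6 d
  layer 3 (coarse sand): t_3 = 1.86 × 0.27 / 0.01259 = 39.88 d
Total t = Σ t_i = 188.8 days = 0.5168 years.

0.517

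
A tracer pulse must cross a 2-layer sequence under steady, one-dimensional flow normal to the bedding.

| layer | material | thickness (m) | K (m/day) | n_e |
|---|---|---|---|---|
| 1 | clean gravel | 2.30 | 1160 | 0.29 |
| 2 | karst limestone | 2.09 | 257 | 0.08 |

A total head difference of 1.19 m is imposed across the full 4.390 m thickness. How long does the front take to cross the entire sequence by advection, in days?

With flow normal to the layers, continuity requires the same specific discharge q through every layer.
Σ(b_i/K_i) = 2.30/1160 + 2.09/257 = 0.01012 d.
q = Δh / Σ(b_i/K_i) = 1.19 / 0.01012 = 117.6 m/day.
In each layer the seepage velocity is v_i = q/n_i, so the layer transit time is t_i = b_i·n_i / q:
  layer 1 (clean gravel): t_1 = 2.30 × 0.29 / 117.6 = 0.005670 d
  layer 2 (karst limestone): t_2 = 2.09 × 0.08 / 117.6 = 0.001421 d
Total t = Σ t_i = 0.007091 days.

0.00709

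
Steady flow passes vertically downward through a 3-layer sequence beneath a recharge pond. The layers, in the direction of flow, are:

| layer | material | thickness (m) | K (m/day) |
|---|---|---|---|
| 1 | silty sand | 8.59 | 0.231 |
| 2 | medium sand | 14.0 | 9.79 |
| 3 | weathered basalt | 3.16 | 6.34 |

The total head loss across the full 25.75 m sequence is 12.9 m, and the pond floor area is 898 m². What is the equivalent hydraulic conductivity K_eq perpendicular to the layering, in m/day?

0.658

Flow is perpendicular to layering, so the layers act in series and the equivalent K is the thickness-weighted harmonic mean.
Total thickness L = 8.59 + 14.0 + 3.16 = 25.75 m.
Σ(b_i/K_i) = 8.59/0.231 + 14.0/9.79 + 3.16/6.34 = 39.11 d.
K_eq = L / Σ(b_i/K_i) = 25.75 / 39.11 = 0.6583 m/day.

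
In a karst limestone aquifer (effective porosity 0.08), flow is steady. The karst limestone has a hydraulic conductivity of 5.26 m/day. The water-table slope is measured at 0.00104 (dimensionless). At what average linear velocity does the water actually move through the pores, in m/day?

Hydraulic gradient i = 0.00104.
Darcy flux q = K · i = 5.260 × 0.001040 = 0.005470 m/day.
Seepage velocity v = q / n_e = 0.005470 / 0.08 = 0.06838 m/day.

0.0684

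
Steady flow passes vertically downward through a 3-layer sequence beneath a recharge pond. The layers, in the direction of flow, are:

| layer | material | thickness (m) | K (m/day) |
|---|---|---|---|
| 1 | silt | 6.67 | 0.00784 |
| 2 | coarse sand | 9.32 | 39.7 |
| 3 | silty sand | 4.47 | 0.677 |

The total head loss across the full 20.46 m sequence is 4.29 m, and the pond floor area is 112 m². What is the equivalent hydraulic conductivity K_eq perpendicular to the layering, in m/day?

Flow is perpendicular to layering, so the layers act in series and the equivalent K is the thickness-weighted harmonic mean.
Total thickness L = 6.67 + 9.32 + 4.47 = 20.46 m.
Σ(b_i/K_i) = 6.67/0.00784 + 9.32/39.7 + 4.47/0.677 = 857.6 d.
K_eq = L / Σ(b_i/K_i) = 20.46 / 857.6 = 0.02386 m/day.

0.0239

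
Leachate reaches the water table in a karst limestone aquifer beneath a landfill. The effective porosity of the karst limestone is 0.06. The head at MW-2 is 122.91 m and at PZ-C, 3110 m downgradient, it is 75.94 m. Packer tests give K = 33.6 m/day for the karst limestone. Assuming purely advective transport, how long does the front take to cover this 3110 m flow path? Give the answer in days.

Hydraulic gradient i = (122.91 − 75.94) / 3110 = 46.97 / 3110 = 0.01510.
Darcy flux q = K · i = 33.60 × 0.01510 = 0.5075 m/day.
Seepage velocity v = q / n_e = 0.5075 / 0.06 = 8.458 m/day.
Travel time t = L / v = 3110 / 8.458 = 367.7 days.

368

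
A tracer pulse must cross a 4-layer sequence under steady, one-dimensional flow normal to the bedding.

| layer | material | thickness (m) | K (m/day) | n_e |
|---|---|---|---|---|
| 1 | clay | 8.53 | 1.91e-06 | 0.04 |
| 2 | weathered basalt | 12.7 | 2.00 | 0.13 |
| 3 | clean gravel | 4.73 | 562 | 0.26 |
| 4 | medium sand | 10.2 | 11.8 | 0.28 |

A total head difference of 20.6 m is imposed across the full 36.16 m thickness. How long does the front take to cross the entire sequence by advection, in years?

3610

With flow normal to the layers, continuity requires the same specific discharge q through every layer.
Σ(b_i/K_i) = 8.53/1.91e-06 + 12.7/2.00 + 4.73/562 + 10.2/11.8 = 4.466e+06 d.
q = Δh / Σ(b_i/K_i) = 20.6 / 4.466e+06 = 4.613e-06 m/day.
In each layer the seepage velocity is v_i = q/n_i, so the layer transit time is t_i = b_i·n_i / q:
  layer 1 (clay): t_1 = 8.53 × 0.04 / 4.613e-06 = 73970 d
  layer 2 (weathered basalt): t_2 = 12.7 × 0.13 / 4.613e-06 = 3.579e+05 d
  layer 3 (clean gravel): t_3 = 4.73 × 0.26 / 4.613e-06 = 2.666e+05 d
  layer 4 (medium sand): t_4 = 10.2 × 0.28 / 4.613e-06 = 6.192e+05 d
Total t = Σ t_i = 1.318e+06 days = 3608 years.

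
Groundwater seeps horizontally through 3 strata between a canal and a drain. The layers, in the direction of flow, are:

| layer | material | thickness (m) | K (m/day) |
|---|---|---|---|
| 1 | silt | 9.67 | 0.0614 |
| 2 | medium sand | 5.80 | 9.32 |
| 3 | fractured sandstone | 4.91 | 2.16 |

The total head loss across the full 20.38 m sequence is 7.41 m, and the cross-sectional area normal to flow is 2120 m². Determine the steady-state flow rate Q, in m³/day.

97.9

Flow is perpendicular to layering, so the layers act in series and the equivalent K is the thickness-weighted harmonic mean.
Total thickness L = 9.67 + 5.80 + 4.91 = 20.38 m.
Σ(b_i/K_i) = 9.67/0.0614 + 5.80/9.32 + 4.91/2.16 = 160.4 d.
K_eq = L / Σ(b_i/K_i) = 20.38 / 160.4 = 0.1271 m/day.
Q = K_eq · A · (Δh/L) = 0.1271 × 2120 × (7.41/20.38) = 97.95 m³/day.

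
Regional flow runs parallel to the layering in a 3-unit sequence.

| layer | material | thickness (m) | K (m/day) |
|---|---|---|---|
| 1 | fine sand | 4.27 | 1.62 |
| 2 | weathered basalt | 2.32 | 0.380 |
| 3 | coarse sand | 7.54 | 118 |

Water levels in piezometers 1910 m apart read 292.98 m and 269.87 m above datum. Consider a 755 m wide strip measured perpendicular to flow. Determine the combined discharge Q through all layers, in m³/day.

Flow is parallel to layering, so each bed carries its own Darcy discharge and the transmissivities add.
Σ(K_i·b_i) = 1.62×4.27 + 0.380×2.32 + 118×7.54 = 897.5 m²/day.
Hydraulic gradient i = (292.98 − 269.87) / 1910 = 23.11 / 1910 = 0.01210.
Q = Σ(K_i·b_i) · W · i = 897.5 × 755 × 0.01210 = 8199 m³/day.

8200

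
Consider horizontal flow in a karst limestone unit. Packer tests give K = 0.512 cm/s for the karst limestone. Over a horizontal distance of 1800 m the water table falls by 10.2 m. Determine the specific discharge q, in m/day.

Convert K: 0.512 cm/s × 864 = 442.4 m/day.
Hydraulic gradient i = Δh / L = 10.2 / 1800 = 0.005667.
Specific discharge q = K · i = 442.4 × 0.005667 = 2.507 m/day.

2.51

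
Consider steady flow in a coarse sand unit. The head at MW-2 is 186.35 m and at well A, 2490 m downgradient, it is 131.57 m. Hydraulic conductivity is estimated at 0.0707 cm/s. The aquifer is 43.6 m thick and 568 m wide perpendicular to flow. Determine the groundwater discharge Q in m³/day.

Convert K: 0.0707 cm/s × 864 = 61.08 m/day.
Cross-sectional area A = 568 × 43.6 = 24765 m².
Hydraulic gradient i = (186.35 − 131.57) / 2490 = 54.78 / 2490 = 0.02200.
Darcy's law: Q = K · A · i = 61.08 × 24765 × 0.02200 = 33281 m³/day.

33300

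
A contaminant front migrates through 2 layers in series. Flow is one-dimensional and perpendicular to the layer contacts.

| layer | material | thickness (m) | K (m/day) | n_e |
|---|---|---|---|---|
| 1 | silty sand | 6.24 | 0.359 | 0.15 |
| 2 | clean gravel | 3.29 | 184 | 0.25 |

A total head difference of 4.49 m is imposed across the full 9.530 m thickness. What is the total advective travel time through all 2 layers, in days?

With flow normal to the layers, continuity requires the same specific discharge q through every layer.
Σ(b_i/K_i) = 6.24/0.359 + 3.29/184 = 17.40 d.
q = Δh / Σ(b_i/K_i) = 4.49 / 17.40 = 0.2581 m/day.
In each layer the seepage velocity is v_i = q/n_i, so the layer transit time is t_i = b_i·n_i / q:
  layer 1 (silty sand): t_1 = 6.24 × 0.15 / 0.2581 = 3.627 d
  layer 2 (clean gravel): t_2 = 3.29 × 0.25 / 0.2581 = 3.187 d
Total t = Σ t_i = 6.814 days.

6.81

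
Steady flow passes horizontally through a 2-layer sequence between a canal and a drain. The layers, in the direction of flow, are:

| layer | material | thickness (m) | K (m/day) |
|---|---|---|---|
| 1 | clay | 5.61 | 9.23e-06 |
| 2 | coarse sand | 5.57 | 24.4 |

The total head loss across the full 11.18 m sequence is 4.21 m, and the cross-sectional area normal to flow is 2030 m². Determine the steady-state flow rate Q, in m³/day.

Flow is perpendicular to layering, so the layers act in series and the equivalent K is the thickness-weighted harmonic mean.
Total thickness L = 5.61 + 5.57 = 11.18 m.
Σ(b_i/K_i) = 5.61/9.23e-06 + 5.57/24.4 = 6.078e+05 d.
K_eq = L / Σ(b_i/K_i) = 11.18 / 6.078e+05 = 1.839e-05 m/day.
Q = K_eq · A · (Δh/L) = 1.839e-05 × 2030 × (4.21/11.18) = 0.01406 m³/day.

0.0141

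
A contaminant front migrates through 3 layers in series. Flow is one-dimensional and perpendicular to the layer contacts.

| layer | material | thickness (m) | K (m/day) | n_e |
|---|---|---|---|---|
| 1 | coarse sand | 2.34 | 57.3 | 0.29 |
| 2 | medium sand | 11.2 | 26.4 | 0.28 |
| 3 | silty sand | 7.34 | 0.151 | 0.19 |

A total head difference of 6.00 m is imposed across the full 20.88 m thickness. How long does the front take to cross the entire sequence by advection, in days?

With flow normal to the layers, continuity requires the same specific discharge q through every layer.
Σ(b_i/K_i) = 2.34/57.3 + 11.2/26.4 + 7.34/0.151 = 49.07 d.
q = Δh / Σ(b_i/K_i) = 6.00 / 49.07 = 0.1223 m/day.
In each layer the seepage velocity is v_i = q/n_i, so the layer transit time is t_i = b_i·n_i / q:
  layer 1 (coarse sand): t_1 = 2.34 × 0.29 / 0.1223 = 5.550 d
  layer 2 (medium sand): t_2 = 11.2 × 0.28 / 0.1223 = 25.65 d
  layer 3 (silty sand): t_3 = 7.34 × 0.19 / 0.1223 = 11.41 d
Total t = Σ t_i = 42.61 days.

42.6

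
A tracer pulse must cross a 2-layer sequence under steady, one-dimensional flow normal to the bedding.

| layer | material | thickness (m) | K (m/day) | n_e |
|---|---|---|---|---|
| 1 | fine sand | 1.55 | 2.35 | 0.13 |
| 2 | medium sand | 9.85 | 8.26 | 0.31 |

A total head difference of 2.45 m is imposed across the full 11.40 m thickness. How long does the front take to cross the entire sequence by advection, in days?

With flow normal to the layers, continuity requires the same specific discharge q through every layer.
Σ(b_i/K_i) = 1.55/2.35 + 9.85/8.26 = 1.852 d.
q = Δh / Σ(b_i/K_i) = 2.45 / 1.852 = 1.323 m/day.
In each layer the seepage velocity is v_i = q/n_i, so the layer transit time is t_i = b_i·n_i / q:
  layer 1 (fine sand): t_1 = 1.55 × 0.13 / 1.323 = 0.1523 d
  layer 2 (medium sand): t_2 = 9.85 × 0.31 / 1.323 = 2.308 d
Total t = Σ t_i = 2.461 days.

2.46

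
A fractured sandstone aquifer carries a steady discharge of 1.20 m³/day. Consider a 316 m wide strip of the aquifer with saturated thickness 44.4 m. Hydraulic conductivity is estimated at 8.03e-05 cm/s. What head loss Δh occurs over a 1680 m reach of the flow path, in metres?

Convert K: 8.03e-05 cm/s × 864 = 0.06938 m/day.
Cross-sectional area A = 316 × 44.4 = 14030 m².
From Q = K·A·i, i = Q / (K·A) = 1.20 / (0.06938 × 14030) = 0.001233.
Head loss Δh = i · L = 0.001233 × 1680 = 2.071 m.

2.07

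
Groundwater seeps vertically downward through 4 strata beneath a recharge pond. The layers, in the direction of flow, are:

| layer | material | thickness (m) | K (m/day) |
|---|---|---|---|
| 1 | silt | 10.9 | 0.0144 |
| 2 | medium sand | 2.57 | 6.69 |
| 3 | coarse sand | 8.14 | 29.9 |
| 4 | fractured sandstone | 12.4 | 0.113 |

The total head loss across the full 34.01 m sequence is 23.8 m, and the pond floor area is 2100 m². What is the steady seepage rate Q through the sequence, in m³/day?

57.6

Flow is perpendicular to layering, so the layers act in series and the equivalent K is the thickness-weighted harmonic mean.
Total thickness L = 10.9 + 2.57 + 8.14 + 12.4 = 34.01 m.
Σ(b_i/K_i) = 10.9/0.0144 + 2.57/6.69 + 8.14/29.9 + 12.4/0.113 = 867.3 d.
K_eq = L / Σ(b_i/K_i) = 34.01 / 867.3 = 0.03921 m/day.
Q = K_eq · A · (Δh/L) = 0.03921 × 2100 × (23.8/34.01) = 57.62 m³/day.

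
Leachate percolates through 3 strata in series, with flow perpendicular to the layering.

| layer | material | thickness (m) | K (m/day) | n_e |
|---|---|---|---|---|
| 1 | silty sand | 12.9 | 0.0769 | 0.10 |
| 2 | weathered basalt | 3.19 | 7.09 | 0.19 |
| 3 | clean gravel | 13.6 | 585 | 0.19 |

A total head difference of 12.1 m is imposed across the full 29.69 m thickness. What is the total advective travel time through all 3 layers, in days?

With flow normal to the layers, continuity requires the same specific discharge q through every layer.
Σ(b_i/K_i) = 12.9/0.0769 + 3.19/7.09 + 13.6/585 = 168.2 d.
q = Δh / Σ(b_i/K_i) = 12.1 / 168.2 = 0.07193 m/day.
In each layer the seepage velocity is v_i = q/n_i, so the layer transit time is t_i = b_i·n_i / q:
  layer 1 (silty sand): t_1 = 12.9 × 0.10 / 0.07193 = 17.93 d
  layer 2 (weathered basalt): t_2 = 3.19 × 0.19 / 0.07193 = 8.426 d
  layer 3 (clean gravel): t_3 = 13.6 × 0.19 / 0.07193 = 35.92 d
Total t = Σ t_i = 62.29 days.

62.3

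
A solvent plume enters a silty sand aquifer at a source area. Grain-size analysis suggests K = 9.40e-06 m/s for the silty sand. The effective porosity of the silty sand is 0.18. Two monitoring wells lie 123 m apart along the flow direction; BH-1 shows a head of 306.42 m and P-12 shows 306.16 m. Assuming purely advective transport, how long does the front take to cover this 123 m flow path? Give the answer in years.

35.3

Convert K: 9.40e-06 m/s × 86400 = 0.8122 m/day.
Hydraulic gradient i = (306.42 − 306.16) / 123 = 0.26 / 123 = 0.002114.
Darcy flux q = K · i = 0.8122 × 0.002114 = 0.001717 m/day.
Seepage velocity v = q / n_e = 0.001717 / 0.18 = 0.009538 m/day.
Travel time t = L / v = 123 / 0.009538 = 12896 days = 35.31 years.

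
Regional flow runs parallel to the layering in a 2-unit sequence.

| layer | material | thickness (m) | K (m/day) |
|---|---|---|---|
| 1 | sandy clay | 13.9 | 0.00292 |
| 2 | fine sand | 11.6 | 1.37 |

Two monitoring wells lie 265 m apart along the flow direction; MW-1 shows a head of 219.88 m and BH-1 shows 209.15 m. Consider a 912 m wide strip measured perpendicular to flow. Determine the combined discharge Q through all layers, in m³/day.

Flow is parallel to layering, so each bed carries its own Darcy discharge and the transmissivities add.
Σ(K_i·b_i) = 0.00292×13.9 + 1.37×11.6 = 15.93 m²/day.
Hydraulic gradient i = (219.88 − 209.15) / 265 = 10.73 / 265 = 0.04049.
Q = Σ(K_i·b_i) · W · i = 15.93 × 912 × 0.04049 = 588.3 m³/day.

588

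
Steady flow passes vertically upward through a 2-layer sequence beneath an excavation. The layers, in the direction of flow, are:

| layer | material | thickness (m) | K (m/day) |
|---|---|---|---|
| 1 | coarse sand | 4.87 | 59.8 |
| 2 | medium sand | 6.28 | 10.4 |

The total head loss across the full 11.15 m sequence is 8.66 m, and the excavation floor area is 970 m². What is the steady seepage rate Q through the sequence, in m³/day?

12300

Flow is perpendicular to layering, so the layers act in series and the equivalent K is the thickness-weighted harmonic mean.
Total thickness L = 4.87 + 6.28 = 11.15 m.
Σ(b_i/K_i) = 4.87/59.8 + 6.28/10.4 = 0.6853 d.
K_eq = L / Σ(b_i/K_i) = 11.15 / 0.6853 = 16.27 m/day.
Q = K_eq · A · (Δh/L) = 16.27 × 970 × (8.66/11.15) = 12258 m³/day.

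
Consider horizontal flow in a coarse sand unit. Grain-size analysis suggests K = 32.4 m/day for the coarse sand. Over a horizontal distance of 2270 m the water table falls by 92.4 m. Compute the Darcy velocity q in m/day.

1.32

Hydraulic gradient i = Δh / L = 92.4 / 2270 = 0.04070.
Specific discharge q = K · i = 32.40 × 0.04070 = 1.319 m/day.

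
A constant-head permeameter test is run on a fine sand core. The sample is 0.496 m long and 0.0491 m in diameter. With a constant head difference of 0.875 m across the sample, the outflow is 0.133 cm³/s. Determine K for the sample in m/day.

3.44

Cross-sectional area A = π·(d/2)² = π × (0.0491/2)² = 0.001893 m².
Convert discharge: 0.133 cm³/s = 1.330e-07 m³/s.
Darcy's law rearranged: K = Q·L / (A·Δh) = 1.330e-07 × 0.496 / (0.001893 × 0.875) = 3.982e-05 m/s = 3.440 m/day.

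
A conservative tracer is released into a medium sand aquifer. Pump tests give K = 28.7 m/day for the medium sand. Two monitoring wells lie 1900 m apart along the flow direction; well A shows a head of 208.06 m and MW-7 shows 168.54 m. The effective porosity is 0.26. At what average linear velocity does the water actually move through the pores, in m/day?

2.30

Hydraulic gradient i = (208.06 − 168.54) / 1900 = 39.52 / 1900 = 0.02080.
Darcy flux q = K · i = 28.70 × 0.02080 = 0.5970 m/day.
Seepage velocity v = q / n_e = 0.5970 / 0.26 = 2.296 m/day.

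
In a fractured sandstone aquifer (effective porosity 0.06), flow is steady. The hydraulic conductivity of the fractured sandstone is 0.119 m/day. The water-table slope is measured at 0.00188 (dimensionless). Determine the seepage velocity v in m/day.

0.00373

Hydraulic gradient i = 0.00188.
Darcy flux q = K · i = 0.1190 × 0.001880 = 0.0002237 m/day.
Seepage velocity v = q / n_e = 0.0002237 / 0.06 = 0.003729 m/day.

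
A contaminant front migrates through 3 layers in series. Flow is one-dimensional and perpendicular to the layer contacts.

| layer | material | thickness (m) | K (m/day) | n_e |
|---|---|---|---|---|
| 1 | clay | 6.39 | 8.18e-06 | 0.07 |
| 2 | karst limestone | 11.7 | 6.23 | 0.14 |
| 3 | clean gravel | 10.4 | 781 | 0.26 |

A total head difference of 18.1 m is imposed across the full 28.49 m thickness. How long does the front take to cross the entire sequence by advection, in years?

With flow normal to the layers, continuity requires the same specific discharge q through every layer.
Σ(b_i/K_i) = 6.39/8.18e-06 + 11.7/6.23 + 10.4/781 = 7.812e+05 d.
q = Δh / Σ(b_i/K_i) = 18.1 / 7.812e+05 = 2.317e-05 m/day.
In each layer the seepage velocity is v_i = q/n_i, so the layer transit time is t_i = b_i·n_i / q:
  layer 1 (clay): t_1 = 6.39 × 0.07 / 2.317e-05 = 19305 d
  layer 2 (karst limestone): t_2 = 11.7 × 0.14 / 2.317e-05 = 70694 d
  layer 3 (clean gravel): t_3 = 10.4 × 0.26 / 2.317e-05 = 1.167e+05 d
Total t = Σ t_i = 2.067e+05 days = 565.9 years.

566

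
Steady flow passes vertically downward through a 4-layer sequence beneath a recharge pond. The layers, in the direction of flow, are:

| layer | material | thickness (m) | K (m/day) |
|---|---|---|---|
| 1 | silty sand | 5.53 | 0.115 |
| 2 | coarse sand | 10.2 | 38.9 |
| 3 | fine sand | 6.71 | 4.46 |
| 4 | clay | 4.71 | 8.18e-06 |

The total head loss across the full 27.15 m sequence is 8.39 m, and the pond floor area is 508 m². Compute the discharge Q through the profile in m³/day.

0.00740

Flow is perpendicular to layering, so the layers act in series and the equivalent K is the thickness-weighted harmonic mean.
Total thickness L = 5.53 + 10.2 + 6.71 + 4.71 = 27.15 m.
Σ(b_i/K_i) = 5.53/0.115 + 10.2/38.9 + 6.71/4.46 + 4.71/8.18e-06 = 5.758e+05 d.
K_eq = L / Σ(b_i/K_i) = 27.15 / 5.758e+05 = 4.715e-05 m/day.
Q = K_eq · A · (Δh/L) = 4.715e-05 × 508 × (8.39/27.15) = 0.007402 m³/day.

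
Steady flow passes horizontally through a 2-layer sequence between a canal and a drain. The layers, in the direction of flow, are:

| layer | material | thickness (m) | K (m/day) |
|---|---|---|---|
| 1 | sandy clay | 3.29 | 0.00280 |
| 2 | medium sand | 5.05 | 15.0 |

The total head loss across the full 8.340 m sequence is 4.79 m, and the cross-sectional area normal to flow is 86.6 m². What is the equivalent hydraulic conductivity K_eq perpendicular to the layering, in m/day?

0.00710

Flow is perpendicular to layering, so the layers act in series and the equivalent K is the thickness-weighted harmonic mean.
Total thickness L = 3.29 + 5.05 = 8.340 m.
Σ(b_i/K_i) = 3.29/0.00280 + 5.05/15.0 = 1175 d.
K_eq = L / Σ(b_i/K_i) = 8.340 / 1175 = 0.007096 m/day.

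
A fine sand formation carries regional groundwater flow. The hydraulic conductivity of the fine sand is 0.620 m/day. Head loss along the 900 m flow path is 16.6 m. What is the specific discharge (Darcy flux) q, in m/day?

Hydraulic gradient i = Δh / L = 16.6 / 900 = 0.01844.
Specific discharge q = K · i = 0.6200 × 0.01844 = 0.01144 m/day.

0.0114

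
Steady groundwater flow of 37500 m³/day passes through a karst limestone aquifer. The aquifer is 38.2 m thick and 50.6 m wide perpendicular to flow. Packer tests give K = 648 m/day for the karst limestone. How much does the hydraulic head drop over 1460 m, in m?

43.7

Cross-sectional area A = 50.6 × 38.2 = 1933 m².
From Q = K·A·i, i = Q / (K·A) = 37500 / (648.0 × 1933) = 0.02994.
Head loss Δh = i · L = 0.02994 × 1460 = 43.71 m.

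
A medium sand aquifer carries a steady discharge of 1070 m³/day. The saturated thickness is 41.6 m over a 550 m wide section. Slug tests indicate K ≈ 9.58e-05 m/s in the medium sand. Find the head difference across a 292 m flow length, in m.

Convert K: 9.58e-05 m/s × 86400 = 8.277 m/day.
Cross-sectional area A = 550 × 41.6 = 22880 m².
From Q = K·A·i, i = Q / (K·A) = 1070 / (8.277 × 22880) = 0.005650.
Head loss Δh = i · L = 0.005650 × 292 = 1.650 m.

1.65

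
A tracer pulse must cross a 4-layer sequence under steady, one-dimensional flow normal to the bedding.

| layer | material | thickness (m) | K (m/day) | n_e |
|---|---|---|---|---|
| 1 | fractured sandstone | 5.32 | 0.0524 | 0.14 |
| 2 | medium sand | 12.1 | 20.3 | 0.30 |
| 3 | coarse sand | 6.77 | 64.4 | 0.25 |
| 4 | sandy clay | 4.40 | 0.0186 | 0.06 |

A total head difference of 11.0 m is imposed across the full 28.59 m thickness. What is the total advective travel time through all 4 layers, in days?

With flow normal to the layers, continuity requires the same specific discharge q through every layer.
Σ(b_i/K_i) = 5.32/0.0524 + 12.1/20.3 + 6.77/64.4 + 4.40/0.0186 = 338.8 d.
q = Δh / Σ(b_i/K_i) = 11.0 / 338.8 = 0.03247 m/day.
In each layer the seepage velocity is v_i = q/n_i, so the layer transit time is t_i = b_i·n_i / q:
  layer 1 (fractured sandstone): t_1 = 5.32 × 0.14 / 0.03247 = 22.94 d
  layer 2 (medium sand): t_2 = 12.1 × 0.30 / 0.03247 = 111.8 d
  layer 3 (coarse sand): t_3 = 6.77 × 0.25 / 0.03247 = 52.13 d
  layer 4 (sandy clay): t_4 = 4.40 × 0.06 / 0.03247 = 8.131 d
Total t = Σ t_i = 195.0 days.

195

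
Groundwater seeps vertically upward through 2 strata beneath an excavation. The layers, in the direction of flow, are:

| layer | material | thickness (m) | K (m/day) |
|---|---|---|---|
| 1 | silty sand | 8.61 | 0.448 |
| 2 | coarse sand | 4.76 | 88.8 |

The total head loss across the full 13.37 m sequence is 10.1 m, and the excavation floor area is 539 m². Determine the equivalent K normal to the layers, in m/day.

0.694

Flow is perpendicular to layering, so the layers act in series and the equivalent K is the thickness-weighted harmonic mean.
Total thickness L = 8.61 + 4.76 = 13.37 m.
Σ(b_i/K_i) = 8.61/0.448 + 4.76/88.8 = 19.27 d.
K_eq = L / Σ(b_i/K_i) = 13.37 / 19.27 = 0.6937 m/day.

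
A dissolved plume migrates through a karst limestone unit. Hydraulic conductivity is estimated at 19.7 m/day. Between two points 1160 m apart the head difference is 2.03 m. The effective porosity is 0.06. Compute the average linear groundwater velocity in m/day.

Hydraulic gradient i = Δh / L = 2.03 / 1160 = 0.001750.
Darcy flux q = K · i = 19.70 × 0.001750 = 0.03447 m/day.
Seepage velocity v = q / n_e = 0.03447 / 0.06 = 0.5746 m/day.

0.575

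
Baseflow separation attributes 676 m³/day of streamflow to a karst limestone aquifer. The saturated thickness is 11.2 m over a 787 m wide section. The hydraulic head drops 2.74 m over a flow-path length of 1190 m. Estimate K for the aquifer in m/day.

33.3

Cross-sectional area A = 787 × 11.2 = 8814 m².
Hydraulic gradient i = Δh / L = 2.74 / 1190 = 0.002303.
From Q = K·A·i, K = Q / (A·i) = 676 / (8814 × 0.002303) = 33.31 m/day.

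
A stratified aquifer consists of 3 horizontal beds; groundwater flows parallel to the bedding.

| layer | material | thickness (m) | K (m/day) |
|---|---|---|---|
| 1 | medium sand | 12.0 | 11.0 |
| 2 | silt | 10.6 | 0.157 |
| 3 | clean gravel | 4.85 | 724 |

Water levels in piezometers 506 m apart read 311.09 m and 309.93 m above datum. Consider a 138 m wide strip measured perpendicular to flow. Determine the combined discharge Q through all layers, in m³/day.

Flow is parallel to layering, so each bed carries its own Darcy discharge and the transmissivities add.
Σ(K_i·b_i) = 11.0×12.0 + 0.157×10.6 + 724×4.85 = 3645 m²/day.
Hydraulic gradient i = (311.09 − 309.93) / 506 = 1.16 / 506 = 0.002292.
Q = Σ(K_i·b_i) · W · i = 3645 × 138 × 0.002292 = 1153 m³/day.

1150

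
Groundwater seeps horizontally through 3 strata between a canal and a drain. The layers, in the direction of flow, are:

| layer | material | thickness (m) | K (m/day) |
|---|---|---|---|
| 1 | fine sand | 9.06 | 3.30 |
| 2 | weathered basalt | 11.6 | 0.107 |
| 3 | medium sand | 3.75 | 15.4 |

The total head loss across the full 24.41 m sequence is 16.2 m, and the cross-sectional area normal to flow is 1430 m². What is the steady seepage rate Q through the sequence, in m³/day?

Flow is perpendicular to layering, so the layers act in series and the equivalent K is the thickness-weighted harmonic mean.
Total thickness L = 9.06 + 11.6 + 3.75 = 24.41 m.
Σ(b_i/K_i) = 9.06/3.30 + 11.6/0.107 + 3.75/15.4 = 111.4 d.
K_eq = L / Σ(b_i/K_i) = 24.41 / 111.4 = 0.2191 m/day.
Q = K_eq · A · (Δh/L) = 0.2191 × 1430 × (16.2/24.41) = 208.0 m³/day.

208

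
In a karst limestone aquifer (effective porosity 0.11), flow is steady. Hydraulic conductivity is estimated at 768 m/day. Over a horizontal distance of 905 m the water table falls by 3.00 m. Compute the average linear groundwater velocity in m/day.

23.1

Hydraulic gradient i = Δh / L = 3.00 / 905 = 0.003315.
Darcy flux q = K · i = 768.0 × 0.003315 = 2.546 m/day.
Seepage velocity v = q / n_e = 2.546 / 0.11 = 23.14 m/day.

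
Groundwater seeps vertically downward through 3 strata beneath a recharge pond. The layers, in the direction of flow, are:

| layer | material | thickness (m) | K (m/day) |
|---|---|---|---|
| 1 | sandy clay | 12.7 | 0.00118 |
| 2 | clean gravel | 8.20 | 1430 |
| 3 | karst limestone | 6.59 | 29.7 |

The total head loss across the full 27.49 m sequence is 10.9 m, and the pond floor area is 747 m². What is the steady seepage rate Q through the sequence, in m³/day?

Flow is perpendicular to layering, so the layers act in series and the equivalent K is the thickness-weighted harmonic mean.
Total thickness L = 12.7 + 8.20 + 6.59 = 27.49 m.
Σ(b_i/K_i) = 12.7/0.00118 + 8.20/1430 + 6.59/29.7 = 10763 d.
K_eq = L / Σ(b_i/K_i) = 27.49 / 10763 = 0.002554 m/day.
Q = K_eq · A · (Δh/L) = 0.002554 × 747 × (10.9/27.49) = 0.7565 m³/day.

0.757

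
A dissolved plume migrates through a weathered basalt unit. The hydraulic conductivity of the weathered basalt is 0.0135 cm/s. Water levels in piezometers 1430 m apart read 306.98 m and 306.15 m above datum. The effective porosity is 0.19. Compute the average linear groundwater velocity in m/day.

Convert K: 0.0135 cm/s × 864 = 11.66 m/day.
Hydraulic gradient i = (306.98 − 306.15) / 1430 = 0.83 / 1430 = 0.0005804.
Darcy flux q = K · i = 11.66 × 0.0005804 = 0.006770 m/day.
Seepage velocity v = q / n_e = 0.006770 / 0.19 = 0.03563 m/day.

0.0356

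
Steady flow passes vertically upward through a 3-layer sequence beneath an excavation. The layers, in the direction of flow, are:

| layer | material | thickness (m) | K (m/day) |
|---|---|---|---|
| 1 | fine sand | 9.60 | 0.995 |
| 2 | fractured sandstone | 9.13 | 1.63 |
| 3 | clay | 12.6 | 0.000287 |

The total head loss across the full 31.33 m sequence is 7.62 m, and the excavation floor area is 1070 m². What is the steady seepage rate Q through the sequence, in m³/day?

Flow is perpendicular to layering, so the layers act in series and the equivalent K is the thickness-weighted harmonic mean.
Total thickness L = 9.60 + 9.13 + 12.6 = 31.33 m.
Σ(b_i/K_i) = 9.60/0.995 + 9.13/1.63 + 12.6/0.000287 = 43918 d.
K_eq = L / Σ(b_i/K_i) = 31.33 / 43918 = 0.0007134 m/day.
Q = K_eq · A · (Δh/L) = 0.0007134 × 1070 × (7.62/31.33) = 0.1857 m³/day.

0.186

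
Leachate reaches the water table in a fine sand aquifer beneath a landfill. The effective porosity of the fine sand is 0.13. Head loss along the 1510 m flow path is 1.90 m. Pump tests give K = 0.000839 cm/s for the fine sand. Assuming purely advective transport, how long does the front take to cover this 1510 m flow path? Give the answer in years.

Convert K: 0.000839 cm/s × 864 = 0.7249 m/day.
Hydraulic gradient i = Δh / L = 1.90 / 1510 = 0.001258.
Darcy flux q = K · i = 0.7249 × 0.001258 = 0.0009121 m/day.
Seepage velocity v = q / n_e = 0.0009121 / 0.13 = 0.007016 m/day.
Travel time t = L / v = 1510 / 0.007016 = 2.152e+05 days = 589.2 years.

589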